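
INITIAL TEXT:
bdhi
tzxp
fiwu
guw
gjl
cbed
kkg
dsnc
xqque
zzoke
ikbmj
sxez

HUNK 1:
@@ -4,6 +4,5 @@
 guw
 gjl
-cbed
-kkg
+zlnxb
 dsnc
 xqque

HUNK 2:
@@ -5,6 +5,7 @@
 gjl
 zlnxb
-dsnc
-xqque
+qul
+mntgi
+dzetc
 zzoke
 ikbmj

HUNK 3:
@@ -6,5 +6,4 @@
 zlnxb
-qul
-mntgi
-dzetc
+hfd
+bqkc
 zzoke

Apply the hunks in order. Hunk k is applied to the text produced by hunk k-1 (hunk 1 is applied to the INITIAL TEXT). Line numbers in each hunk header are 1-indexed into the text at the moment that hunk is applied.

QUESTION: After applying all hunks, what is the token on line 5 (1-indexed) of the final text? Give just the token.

Hunk 1: at line 4 remove [cbed,kkg] add [zlnxb] -> 11 lines: bdhi tzxp fiwu guw gjl zlnxb dsnc xqque zzoke ikbmj sxez
Hunk 2: at line 5 remove [dsnc,xqque] add [qul,mntgi,dzetc] -> 12 lines: bdhi tzxp fiwu guw gjl zlnxb qul mntgi dzetc zzoke ikbmj sxez
Hunk 3: at line 6 remove [qul,mntgi,dzetc] add [hfd,bqkc] -> 11 lines: bdhi tzxp fiwu guw gjl zlnxb hfd bqkc zzoke ikbmj sxez
Final line 5: gjl

Answer: gjl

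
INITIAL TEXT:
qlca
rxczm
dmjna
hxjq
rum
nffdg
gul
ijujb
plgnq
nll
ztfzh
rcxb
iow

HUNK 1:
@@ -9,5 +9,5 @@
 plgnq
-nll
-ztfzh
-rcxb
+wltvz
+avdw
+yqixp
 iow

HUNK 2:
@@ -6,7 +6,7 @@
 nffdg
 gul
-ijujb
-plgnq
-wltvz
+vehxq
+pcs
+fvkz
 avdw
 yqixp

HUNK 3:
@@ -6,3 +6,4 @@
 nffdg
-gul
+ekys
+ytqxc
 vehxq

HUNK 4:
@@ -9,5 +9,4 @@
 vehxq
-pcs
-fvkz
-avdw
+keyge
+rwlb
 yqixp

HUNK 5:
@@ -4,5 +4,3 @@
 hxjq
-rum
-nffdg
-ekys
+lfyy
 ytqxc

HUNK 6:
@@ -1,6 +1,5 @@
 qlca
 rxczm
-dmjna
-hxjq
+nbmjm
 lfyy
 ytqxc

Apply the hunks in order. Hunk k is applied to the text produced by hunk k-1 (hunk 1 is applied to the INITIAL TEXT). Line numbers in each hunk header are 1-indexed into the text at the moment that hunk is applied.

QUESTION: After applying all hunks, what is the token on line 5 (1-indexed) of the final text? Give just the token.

Hunk 1: at line 9 remove [nll,ztfzh,rcxb] add [wltvz,avdw,yqixp] -> 13 lines: qlca rxczm dmjna hxjq rum nffdg gul ijujb plgnq wltvz avdw yqixp iow
Hunk 2: at line 6 remove [ijujb,plgnq,wltvz] add [vehxq,pcs,fvkz] -> 13 lines: qlca rxczm dmjna hxjq rum nffdg gul vehxq pcs fvkz avdw yqixp iow
Hunk 3: at line 6 remove [gul] add [ekys,ytqxc] -> 14 lines: qlca rxczm dmjna hxjq rum nffdg ekys ytqxc vehxq pcs fvkz avdw yqixp iow
Hunk 4: at line 9 remove [pcs,fvkz,avdw] add [keyge,rwlb] -> 13 lines: qlca rxczm dmjna hxjq rum nffdg ekys ytqxc vehxq keyge rwlb yqixp iow
Hunk 5: at line 4 remove [rum,nffdg,ekys] add [lfyy] -> 11 lines: qlca rxczm dmjna hxjq lfyy ytqxc vehxq keyge rwlb yqixp iow
Hunk 6: at line 1 remove [dmjna,hxjq] add [nbmjm] -> 10 lines: qlca rxczm nbmjm lfyy ytqxc vehxq keyge rwlb yqixp iow
Final line 5: ytqxc

Answer: ytqxc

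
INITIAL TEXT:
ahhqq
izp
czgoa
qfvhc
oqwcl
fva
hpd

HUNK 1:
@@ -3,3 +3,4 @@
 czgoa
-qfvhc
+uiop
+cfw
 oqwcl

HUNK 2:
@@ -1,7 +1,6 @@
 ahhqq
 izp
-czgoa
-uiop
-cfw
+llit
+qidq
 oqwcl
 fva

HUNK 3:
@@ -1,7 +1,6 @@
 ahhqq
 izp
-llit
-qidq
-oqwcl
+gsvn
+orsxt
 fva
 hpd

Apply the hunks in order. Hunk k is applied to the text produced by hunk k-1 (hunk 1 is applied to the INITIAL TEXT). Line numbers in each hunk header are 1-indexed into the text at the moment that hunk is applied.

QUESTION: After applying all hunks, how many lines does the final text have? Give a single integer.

Hunk 1: at line 3 remove [qfvhc] add [uiop,cfw] -> 8 lines: ahhqq izp czgoa uiop cfw oqwcl fva hpd
Hunk 2: at line 1 remove [czgoa,uiop,cfw] add [llit,qidq] -> 7 lines: ahhqq izp llit qidq oqwcl fva hpd
Hunk 3: at line 1 remove [llit,qidq,oqwcl] add [gsvn,orsxt] -> 6 lines: ahhqq izp gsvn orsxt fva hpd
Final line count: 6

Answer: 6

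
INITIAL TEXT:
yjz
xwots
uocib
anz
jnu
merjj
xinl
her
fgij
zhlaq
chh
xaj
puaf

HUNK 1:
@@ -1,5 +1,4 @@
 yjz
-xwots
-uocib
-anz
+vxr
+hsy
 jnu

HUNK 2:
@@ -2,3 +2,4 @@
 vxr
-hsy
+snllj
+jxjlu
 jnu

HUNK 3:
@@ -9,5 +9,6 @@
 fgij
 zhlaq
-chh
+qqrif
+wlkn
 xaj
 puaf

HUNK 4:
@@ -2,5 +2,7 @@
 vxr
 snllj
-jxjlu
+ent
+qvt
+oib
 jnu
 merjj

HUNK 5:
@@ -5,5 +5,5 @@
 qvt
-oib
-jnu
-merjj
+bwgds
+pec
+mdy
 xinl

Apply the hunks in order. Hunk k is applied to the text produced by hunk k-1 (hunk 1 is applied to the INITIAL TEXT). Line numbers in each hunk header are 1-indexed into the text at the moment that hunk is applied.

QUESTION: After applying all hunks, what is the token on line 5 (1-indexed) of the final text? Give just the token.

Hunk 1: at line 1 remove [xwots,uocib,anz] add [vxr,hsy] -> 12 lines: yjz vxr hsy jnu merjj xinl her fgij zhlaq chh xaj puaf
Hunk 2: at line 2 remove [hsy] add [snllj,jxjlu] -> 13 lines: yjz vxr snllj jxjlu jnu merjj xinl her fgij zhlaq chh xaj puaf
Hunk 3: at line 9 remove [chh] add [qqrif,wlkn] -> 14 lines: yjz vxr snllj jxjlu jnu merjj xinl her fgij zhlaq qqrif wlkn xaj puaf
Hunk 4: at line 2 remove [jxjlu] add [ent,qvt,oib] -> 16 lines: yjz vxr snllj ent qvt oib jnu merjj xinl her fgij zhlaq qqrif wlkn xaj puaf
Hunk 5: at line 5 remove [oib,jnu,merjj] add [bwgds,pec,mdy] -> 16 lines: yjz vxr snllj ent qvt bwgds pec mdy xinl her fgij zhlaq qqrif wlkn xaj puaf
Final line 5: qvt

Answer: qvt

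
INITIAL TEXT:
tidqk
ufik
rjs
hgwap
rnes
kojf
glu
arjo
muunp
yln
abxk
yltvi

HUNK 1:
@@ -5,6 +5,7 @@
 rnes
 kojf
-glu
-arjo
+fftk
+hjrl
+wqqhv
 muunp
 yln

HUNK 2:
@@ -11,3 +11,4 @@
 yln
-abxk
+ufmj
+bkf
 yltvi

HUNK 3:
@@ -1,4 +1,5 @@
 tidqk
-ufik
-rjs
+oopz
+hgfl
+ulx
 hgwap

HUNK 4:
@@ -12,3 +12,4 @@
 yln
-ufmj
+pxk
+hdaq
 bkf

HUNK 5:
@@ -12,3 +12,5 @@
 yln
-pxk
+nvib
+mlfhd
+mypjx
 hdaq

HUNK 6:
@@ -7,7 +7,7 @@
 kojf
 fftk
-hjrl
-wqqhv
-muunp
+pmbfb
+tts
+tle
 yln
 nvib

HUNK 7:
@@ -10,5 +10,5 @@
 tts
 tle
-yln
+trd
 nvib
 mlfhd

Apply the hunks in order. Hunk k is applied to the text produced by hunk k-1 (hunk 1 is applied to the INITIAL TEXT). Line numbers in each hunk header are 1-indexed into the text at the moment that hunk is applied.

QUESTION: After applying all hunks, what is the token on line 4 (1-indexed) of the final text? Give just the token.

Answer: ulx

Derivation:
Hunk 1: at line 5 remove [glu,arjo] add [fftk,hjrl,wqqhv] -> 13 lines: tidqk ufik rjs hgwap rnes kojf fftk hjrl wqqhv muunp yln abxk yltvi
Hunk 2: at line 11 remove [abxk] add [ufmj,bkf] -> 14 lines: tidqk ufik rjs hgwap rnes kojf fftk hjrl wqqhv muunp yln ufmj bkf yltvi
Hunk 3: at line 1 remove [ufik,rjs] add [oopz,hgfl,ulx] -> 15 lines: tidqk oopz hgfl ulx hgwap rnes kojf fftk hjrl wqqhv muunp yln ufmj bkf yltvi
Hunk 4: at line 12 remove [ufmj] add [pxk,hdaq] -> 16 lines: tidqk oopz hgfl ulx hgwap rnes kojf fftk hjrl wqqhv muunp yln pxk hdaq bkf yltvi
Hunk 5: at line 12 remove [pxk] add [nvib,mlfhd,mypjx] -> 18 lines: tidqk oopz hgfl ulx hgwap rnes kojf fftk hjrl wqqhv muunp yln nvib mlfhd mypjx hdaq bkf yltvi
Hunk 6: at line 7 remove [hjrl,wqqhv,muunp] add [pmbfb,tts,tle] -> 18 lines: tidqk oopz hgfl ulx hgwap rnes kojf fftk pmbfb tts tle yln nvib mlfhd mypjx hdaq bkf yltvi
Hunk 7: at line 10 remove [yln] add [trd] -> 18 lines: tidqk oopz hgfl ulx hgwap rnes kojf fftk pmbfb tts tle trd nvib mlfhd mypjx hdaq bkf yltvi
Final line 4: ulx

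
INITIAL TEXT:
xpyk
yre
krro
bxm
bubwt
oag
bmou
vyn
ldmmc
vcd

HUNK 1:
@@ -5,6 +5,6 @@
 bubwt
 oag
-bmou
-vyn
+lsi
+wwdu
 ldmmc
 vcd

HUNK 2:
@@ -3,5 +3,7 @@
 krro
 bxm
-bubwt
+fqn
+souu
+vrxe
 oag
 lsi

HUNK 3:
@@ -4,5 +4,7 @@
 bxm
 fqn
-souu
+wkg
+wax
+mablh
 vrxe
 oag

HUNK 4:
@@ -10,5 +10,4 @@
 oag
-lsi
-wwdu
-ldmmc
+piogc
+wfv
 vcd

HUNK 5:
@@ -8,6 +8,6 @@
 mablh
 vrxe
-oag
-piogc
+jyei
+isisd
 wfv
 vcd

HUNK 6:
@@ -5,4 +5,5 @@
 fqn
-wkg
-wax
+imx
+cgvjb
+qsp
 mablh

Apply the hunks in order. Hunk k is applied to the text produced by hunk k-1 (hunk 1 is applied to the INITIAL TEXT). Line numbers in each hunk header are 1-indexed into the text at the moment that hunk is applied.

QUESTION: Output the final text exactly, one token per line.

Hunk 1: at line 5 remove [bmou,vyn] add [lsi,wwdu] -> 10 lines: xpyk yre krro bxm bubwt oag lsi wwdu ldmmc vcd
Hunk 2: at line 3 remove [bubwt] add [fqn,souu,vrxe] -> 12 lines: xpyk yre krro bxm fqn souu vrxe oag lsi wwdu ldmmc vcd
Hunk 3: at line 4 remove [souu] add [wkg,wax,mablh] -> 14 lines: xpyk yre krro bxm fqn wkg wax mablh vrxe oag lsi wwdu ldmmc vcd
Hunk 4: at line 10 remove [lsi,wwdu,ldmmc] add [piogc,wfv] -> 13 lines: xpyk yre krro bxm fqn wkg wax mablh vrxe oag piogc wfv vcd
Hunk 5: at line 8 remove [oag,piogc] add [jyei,isisd] -> 13 lines: xpyk yre krro bxm fqn wkg wax mablh vrxe jyei isisd wfv vcd
Hunk 6: at line 5 remove [wkg,wax] add [imx,cgvjb,qsp] -> 14 lines: xpyk yre krro bxm fqn imx cgvjb qsp mablh vrxe jyei isisd wfv vcd

Answer: xpyk
yre
krro
bxm
fqn
imx
cgvjb
qsp
mablh
vrxe
jyei
isisd
wfv
vcd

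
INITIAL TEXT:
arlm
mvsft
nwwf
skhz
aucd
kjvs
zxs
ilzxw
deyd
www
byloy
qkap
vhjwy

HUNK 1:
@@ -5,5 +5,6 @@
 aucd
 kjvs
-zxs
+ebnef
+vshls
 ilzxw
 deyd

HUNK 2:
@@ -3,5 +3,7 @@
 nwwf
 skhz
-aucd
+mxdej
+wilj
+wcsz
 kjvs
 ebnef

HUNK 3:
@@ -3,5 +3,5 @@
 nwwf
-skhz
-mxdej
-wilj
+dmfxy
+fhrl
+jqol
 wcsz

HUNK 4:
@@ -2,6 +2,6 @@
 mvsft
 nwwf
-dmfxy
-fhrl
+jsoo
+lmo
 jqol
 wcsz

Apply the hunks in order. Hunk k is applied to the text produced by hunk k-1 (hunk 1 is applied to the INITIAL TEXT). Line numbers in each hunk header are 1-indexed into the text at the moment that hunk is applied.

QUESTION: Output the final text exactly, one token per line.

Hunk 1: at line 5 remove [zxs] add [ebnef,vshls] -> 14 lines: arlm mvsft nwwf skhz aucd kjvs ebnef vshls ilzxw deyd www byloy qkap vhjwy
Hunk 2: at line 3 remove [aucd] add [mxdej,wilj,wcsz] -> 16 lines: arlm mvsft nwwf skhz mxdej wilj wcsz kjvs ebnef vshls ilzxw deyd www byloy qkap vhjwy
Hunk 3: at line 3 remove [skhz,mxdej,wilj] add [dmfxy,fhrl,jqol] -> 16 lines: arlm mvsft nwwf dmfxy fhrl jqol wcsz kjvs ebnef vshls ilzxw deyd www byloy qkap vhjwy
Hunk 4: at line 2 remove [dmfxy,fhrl] add [jsoo,lmo] -> 16 lines: arlm mvsft nwwf jsoo lmo jqol wcsz kjvs ebnef vshls ilzxw deyd www byloy qkap vhjwy

Answer: arlm
mvsft
nwwf
jsoo
lmo
jqol
wcsz
kjvs
ebnef
vshls
ilzxw
deyd
www
byloy
qkap
vhjwy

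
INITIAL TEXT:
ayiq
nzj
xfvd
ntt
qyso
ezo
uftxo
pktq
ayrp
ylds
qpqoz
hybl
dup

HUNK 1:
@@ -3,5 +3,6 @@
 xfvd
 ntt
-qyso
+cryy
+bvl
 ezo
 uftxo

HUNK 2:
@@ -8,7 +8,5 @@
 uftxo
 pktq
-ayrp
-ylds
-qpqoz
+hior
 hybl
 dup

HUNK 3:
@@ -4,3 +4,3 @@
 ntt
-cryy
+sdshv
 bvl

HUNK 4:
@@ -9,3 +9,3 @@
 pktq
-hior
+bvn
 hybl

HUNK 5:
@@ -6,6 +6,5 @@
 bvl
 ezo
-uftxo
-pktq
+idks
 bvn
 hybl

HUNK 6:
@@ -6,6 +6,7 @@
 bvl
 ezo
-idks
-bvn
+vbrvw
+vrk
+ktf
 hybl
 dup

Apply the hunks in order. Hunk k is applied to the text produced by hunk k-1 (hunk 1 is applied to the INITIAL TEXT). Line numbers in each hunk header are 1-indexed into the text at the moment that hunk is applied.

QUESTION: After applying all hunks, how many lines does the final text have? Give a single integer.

Answer: 12

Derivation:
Hunk 1: at line 3 remove [qyso] add [cryy,bvl] -> 14 lines: ayiq nzj xfvd ntt cryy bvl ezo uftxo pktq ayrp ylds qpqoz hybl dup
Hunk 2: at line 8 remove [ayrp,ylds,qpqoz] add [hior] -> 12 lines: ayiq nzj xfvd ntt cryy bvl ezo uftxo pktq hior hybl dup
Hunk 3: at line 4 remove [cryy] add [sdshv] -> 12 lines: ayiq nzj xfvd ntt sdshv bvl ezo uftxo pktq hior hybl dup
Hunk 4: at line 9 remove [hior] add [bvn] -> 12 lines: ayiq nzj xfvd ntt sdshv bvl ezo uftxo pktq bvn hybl dup
Hunk 5: at line 6 remove [uftxo,pktq] add [idks] -> 11 lines: ayiq nzj xfvd ntt sdshv bvl ezo idks bvn hybl dup
Hunk 6: at line 6 remove [idks,bvn] add [vbrvw,vrk,ktf] -> 12 lines: ayiq nzj xfvd ntt sdshv bvl ezo vbrvw vrk ktf hybl dup
Final line count: 12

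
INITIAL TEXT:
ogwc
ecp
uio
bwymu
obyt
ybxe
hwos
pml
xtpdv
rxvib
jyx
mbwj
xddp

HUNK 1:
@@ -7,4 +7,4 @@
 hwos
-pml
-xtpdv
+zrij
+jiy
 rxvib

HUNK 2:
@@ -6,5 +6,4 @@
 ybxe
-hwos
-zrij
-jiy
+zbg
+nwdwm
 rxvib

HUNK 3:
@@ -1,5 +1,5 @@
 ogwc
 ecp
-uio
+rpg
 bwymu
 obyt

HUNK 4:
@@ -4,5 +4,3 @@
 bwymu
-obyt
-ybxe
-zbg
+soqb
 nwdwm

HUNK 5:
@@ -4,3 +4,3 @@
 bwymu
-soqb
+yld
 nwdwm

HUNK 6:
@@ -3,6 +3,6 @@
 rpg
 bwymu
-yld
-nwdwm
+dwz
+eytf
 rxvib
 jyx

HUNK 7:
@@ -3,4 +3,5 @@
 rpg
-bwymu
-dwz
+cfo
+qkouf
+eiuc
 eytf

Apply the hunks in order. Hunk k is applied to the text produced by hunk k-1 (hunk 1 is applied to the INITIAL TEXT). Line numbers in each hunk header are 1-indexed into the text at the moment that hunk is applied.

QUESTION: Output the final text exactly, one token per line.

Hunk 1: at line 7 remove [pml,xtpdv] add [zrij,jiy] -> 13 lines: ogwc ecp uio bwymu obyt ybxe hwos zrij jiy rxvib jyx mbwj xddp
Hunk 2: at line 6 remove [hwos,zrij,jiy] add [zbg,nwdwm] -> 12 lines: ogwc ecp uio bwymu obyt ybxe zbg nwdwm rxvib jyx mbwj xddp
Hunk 3: at line 1 remove [uio] add [rpg] -> 12 lines: ogwc ecp rpg bwymu obyt ybxe zbg nwdwm rxvib jyx mbwj xddp
Hunk 4: at line 4 remove [obyt,ybxe,zbg] add [soqb] -> 10 lines: ogwc ecp rpg bwymu soqb nwdwm rxvib jyx mbwj xddp
Hunk 5: at line 4 remove [soqb] add [yld] -> 10 lines: ogwc ecp rpg bwymu yld nwdwm rxvib jyx mbwj xddp
Hunk 6: at line 3 remove [yld,nwdwm] add [dwz,eytf] -> 10 lines: ogwc ecp rpg bwymu dwz eytf rxvib jyx mbwj xddp
Hunk 7: at line 3 remove [bwymu,dwz] add [cfo,qkouf,eiuc] -> 11 lines: ogwc ecp rpg cfo qkouf eiuc eytf rxvib jyx mbwj xddp

Answer: ogwc
ecp
rpg
cfo
qkouf
eiuc
eytf
rxvib
jyx
mbwj
xddp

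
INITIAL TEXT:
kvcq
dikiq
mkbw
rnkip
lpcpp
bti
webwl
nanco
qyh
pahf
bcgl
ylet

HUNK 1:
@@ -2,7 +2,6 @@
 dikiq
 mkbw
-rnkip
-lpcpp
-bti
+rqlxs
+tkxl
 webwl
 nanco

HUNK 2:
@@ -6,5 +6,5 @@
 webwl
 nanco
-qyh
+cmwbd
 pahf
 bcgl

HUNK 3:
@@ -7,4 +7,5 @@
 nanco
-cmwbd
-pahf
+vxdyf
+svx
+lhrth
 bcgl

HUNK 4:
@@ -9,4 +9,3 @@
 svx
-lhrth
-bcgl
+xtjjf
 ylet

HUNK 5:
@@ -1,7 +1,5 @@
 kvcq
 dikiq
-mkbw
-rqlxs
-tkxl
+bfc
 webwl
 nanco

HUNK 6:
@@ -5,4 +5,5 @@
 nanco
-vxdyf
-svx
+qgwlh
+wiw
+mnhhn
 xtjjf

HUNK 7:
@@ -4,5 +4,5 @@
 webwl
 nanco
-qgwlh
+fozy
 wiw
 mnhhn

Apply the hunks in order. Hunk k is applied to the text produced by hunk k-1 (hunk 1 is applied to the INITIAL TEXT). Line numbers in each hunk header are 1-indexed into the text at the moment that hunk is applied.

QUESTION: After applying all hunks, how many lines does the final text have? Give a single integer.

Hunk 1: at line 2 remove [rnkip,lpcpp,bti] add [rqlxs,tkxl] -> 11 lines: kvcq dikiq mkbw rqlxs tkxl webwl nanco qyh pahf bcgl ylet
Hunk 2: at line 6 remove [qyh] add [cmwbd] -> 11 lines: kvcq dikiq mkbw rqlxs tkxl webwl nanco cmwbd pahf bcgl ylet
Hunk 3: at line 7 remove [cmwbd,pahf] add [vxdyf,svx,lhrth] -> 12 lines: kvcq dikiq mkbw rqlxs tkxl webwl nanco vxdyf svx lhrth bcgl ylet
Hunk 4: at line 9 remove [lhrth,bcgl] add [xtjjf] -> 11 lines: kvcq dikiq mkbw rqlxs tkxl webwl nanco vxdyf svx xtjjf ylet
Hunk 5: at line 1 remove [mkbw,rqlxs,tkxl] add [bfc] -> 9 lines: kvcq dikiq bfc webwl nanco vxdyf svx xtjjf ylet
Hunk 6: at line 5 remove [vxdyf,svx] add [qgwlh,wiw,mnhhn] -> 10 lines: kvcq dikiq bfc webwl nanco qgwlh wiw mnhhn xtjjf ylet
Hunk 7: at line 4 remove [qgwlh] add [fozy] -> 10 lines: kvcq dikiq bfc webwl nanco fozy wiw mnhhn xtjjf ylet
Final line count: 10

Answer: 10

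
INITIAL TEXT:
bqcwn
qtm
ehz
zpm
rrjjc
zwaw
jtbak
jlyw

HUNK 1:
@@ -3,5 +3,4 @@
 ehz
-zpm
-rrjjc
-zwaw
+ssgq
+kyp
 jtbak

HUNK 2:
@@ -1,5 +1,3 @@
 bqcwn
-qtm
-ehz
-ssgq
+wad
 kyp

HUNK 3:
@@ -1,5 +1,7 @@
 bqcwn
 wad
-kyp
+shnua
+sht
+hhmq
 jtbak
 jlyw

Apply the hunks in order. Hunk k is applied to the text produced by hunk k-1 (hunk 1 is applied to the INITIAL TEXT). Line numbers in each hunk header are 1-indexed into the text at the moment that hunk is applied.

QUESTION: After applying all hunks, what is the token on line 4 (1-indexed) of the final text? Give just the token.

Answer: sht

Derivation:
Hunk 1: at line 3 remove [zpm,rrjjc,zwaw] add [ssgq,kyp] -> 7 lines: bqcwn qtm ehz ssgq kyp jtbak jlyw
Hunk 2: at line 1 remove [qtm,ehz,ssgq] add [wad] -> 5 lines: bqcwn wad kyp jtbak jlyw
Hunk 3: at line 1 remove [kyp] add [shnua,sht,hhmq] -> 7 lines: bqcwn wad shnua sht hhmq jtbak jlyw
Final line 4: sht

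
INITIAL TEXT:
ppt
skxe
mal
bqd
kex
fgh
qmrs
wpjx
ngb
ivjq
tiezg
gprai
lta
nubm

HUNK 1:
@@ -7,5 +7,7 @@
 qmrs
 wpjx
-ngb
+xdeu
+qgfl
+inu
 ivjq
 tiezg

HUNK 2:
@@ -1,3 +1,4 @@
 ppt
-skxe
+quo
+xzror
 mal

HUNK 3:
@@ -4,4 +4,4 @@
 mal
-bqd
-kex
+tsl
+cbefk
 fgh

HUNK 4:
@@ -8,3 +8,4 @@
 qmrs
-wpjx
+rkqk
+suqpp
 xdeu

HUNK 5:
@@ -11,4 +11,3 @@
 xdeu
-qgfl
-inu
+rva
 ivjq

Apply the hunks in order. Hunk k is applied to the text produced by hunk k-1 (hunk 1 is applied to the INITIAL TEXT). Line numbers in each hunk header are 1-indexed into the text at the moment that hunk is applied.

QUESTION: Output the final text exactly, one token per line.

Answer: ppt
quo
xzror
mal
tsl
cbefk
fgh
qmrs
rkqk
suqpp
xdeu
rva
ivjq
tiezg
gprai
lta
nubm

Derivation:
Hunk 1: at line 7 remove [ngb] add [xdeu,qgfl,inu] -> 16 lines: ppt skxe mal bqd kex fgh qmrs wpjx xdeu qgfl inu ivjq tiezg gprai lta nubm
Hunk 2: at line 1 remove [skxe] add [quo,xzror] -> 17 lines: ppt quo xzror mal bqd kex fgh qmrs wpjx xdeu qgfl inu ivjq tiezg gprai lta nubm
Hunk 3: at line 4 remove [bqd,kex] add [tsl,cbefk] -> 17 lines: ppt quo xzror mal tsl cbefk fgh qmrs wpjx xdeu qgfl inu ivjq tiezg gprai lta nubm
Hunk 4: at line 8 remove [wpjx] add [rkqk,suqpp] -> 18 lines: ppt quo xzror mal tsl cbefk fgh qmrs rkqk suqpp xdeu qgfl inu ivjq tiezg gprai lta nubm
Hunk 5: at line 11 remove [qgfl,inu] add [rva] -> 17 lines: ppt quo xzror mal tsl cbefk fgh qmrs rkqk suqpp xdeu rva ivjq tiezg gprai lta nubm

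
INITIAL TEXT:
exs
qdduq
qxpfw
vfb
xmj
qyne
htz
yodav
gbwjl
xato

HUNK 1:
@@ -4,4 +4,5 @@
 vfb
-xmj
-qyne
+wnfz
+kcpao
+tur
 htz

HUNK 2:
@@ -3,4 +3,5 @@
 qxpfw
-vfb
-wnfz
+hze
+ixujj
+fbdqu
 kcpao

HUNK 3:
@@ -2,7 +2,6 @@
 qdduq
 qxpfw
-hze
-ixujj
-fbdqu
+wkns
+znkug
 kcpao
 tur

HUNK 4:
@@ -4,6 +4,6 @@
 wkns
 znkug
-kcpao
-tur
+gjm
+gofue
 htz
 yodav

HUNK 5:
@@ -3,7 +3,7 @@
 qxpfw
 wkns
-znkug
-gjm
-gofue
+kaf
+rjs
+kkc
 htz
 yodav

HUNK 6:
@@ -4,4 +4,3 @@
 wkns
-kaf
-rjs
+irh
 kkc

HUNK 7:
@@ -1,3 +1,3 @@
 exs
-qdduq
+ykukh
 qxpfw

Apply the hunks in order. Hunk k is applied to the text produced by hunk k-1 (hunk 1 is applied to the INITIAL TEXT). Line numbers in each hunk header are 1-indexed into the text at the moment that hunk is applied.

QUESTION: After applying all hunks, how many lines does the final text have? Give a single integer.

Answer: 10

Derivation:
Hunk 1: at line 4 remove [xmj,qyne] add [wnfz,kcpao,tur] -> 11 lines: exs qdduq qxpfw vfb wnfz kcpao tur htz yodav gbwjl xato
Hunk 2: at line 3 remove [vfb,wnfz] add [hze,ixujj,fbdqu] -> 12 lines: exs qdduq qxpfw hze ixujj fbdqu kcpao tur htz yodav gbwjl xato
Hunk 3: at line 2 remove [hze,ixujj,fbdqu] add [wkns,znkug] -> 11 lines: exs qdduq qxpfw wkns znkug kcpao tur htz yodav gbwjl xato
Hunk 4: at line 4 remove [kcpao,tur] add [gjm,gofue] -> 11 lines: exs qdduq qxpfw wkns znkug gjm gofue htz yodav gbwjl xato
Hunk 5: at line 3 remove [znkug,gjm,gofue] add [kaf,rjs,kkc] -> 11 lines: exs qdduq qxpfw wkns kaf rjs kkc htz yodav gbwjl xato
Hunk 6: at line 4 remove [kaf,rjs] add [irh] -> 10 lines: exs qdduq qxpfw wkns irh kkc htz yodav gbwjl xato
Hunk 7: at line 1 remove [qdduq] add [ykukh] -> 10 lines: exs ykukh qxpfw wkns irh kkc htz yodav gbwjl xato
Final line count: 10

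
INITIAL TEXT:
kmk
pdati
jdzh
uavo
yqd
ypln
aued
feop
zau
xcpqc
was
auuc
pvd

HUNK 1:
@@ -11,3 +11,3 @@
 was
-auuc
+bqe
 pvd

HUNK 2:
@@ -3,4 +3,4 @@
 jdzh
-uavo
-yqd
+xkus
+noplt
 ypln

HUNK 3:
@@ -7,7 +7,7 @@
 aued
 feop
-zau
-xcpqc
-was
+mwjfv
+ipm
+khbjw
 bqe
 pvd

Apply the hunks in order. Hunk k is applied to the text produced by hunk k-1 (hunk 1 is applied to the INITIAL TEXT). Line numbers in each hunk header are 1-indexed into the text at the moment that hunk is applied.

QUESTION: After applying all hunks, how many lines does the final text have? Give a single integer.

Hunk 1: at line 11 remove [auuc] add [bqe] -> 13 lines: kmk pdati jdzh uavo yqd ypln aued feop zau xcpqc was bqe pvd
Hunk 2: at line 3 remove [uavo,yqd] add [xkus,noplt] -> 13 lines: kmk pdati jdzh xkus noplt ypln aued feop zau xcpqc was bqe pvd
Hunk 3: at line 7 remove [zau,xcpqc,was] add [mwjfv,ipm,khbjw] -> 13 lines: kmk pdati jdzh xkus noplt ypln aued feop mwjfv ipm khbjw bqe pvd
Final line count: 13

Answer: 13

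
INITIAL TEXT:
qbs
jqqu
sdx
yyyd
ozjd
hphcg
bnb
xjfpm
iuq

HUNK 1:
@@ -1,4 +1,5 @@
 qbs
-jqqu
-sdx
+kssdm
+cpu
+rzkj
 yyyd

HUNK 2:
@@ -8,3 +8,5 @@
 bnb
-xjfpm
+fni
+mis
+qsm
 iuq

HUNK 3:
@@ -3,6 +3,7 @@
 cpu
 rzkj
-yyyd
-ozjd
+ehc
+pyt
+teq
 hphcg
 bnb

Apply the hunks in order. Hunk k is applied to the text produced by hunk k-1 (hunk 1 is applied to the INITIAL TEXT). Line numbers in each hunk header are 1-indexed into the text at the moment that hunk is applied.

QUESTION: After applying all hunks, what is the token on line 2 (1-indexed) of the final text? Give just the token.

Answer: kssdm

Derivation:
Hunk 1: at line 1 remove [jqqu,sdx] add [kssdm,cpu,rzkj] -> 10 lines: qbs kssdm cpu rzkj yyyd ozjd hphcg bnb xjfpm iuq
Hunk 2: at line 8 remove [xjfpm] add [fni,mis,qsm] -> 12 lines: qbs kssdm cpu rzkj yyyd ozjd hphcg bnb fni mis qsm iuq
Hunk 3: at line 3 remove [yyyd,ozjd] add [ehc,pyt,teq] -> 13 lines: qbs kssdm cpu rzkj ehc pyt teq hphcg bnb fni mis qsm iuq
Final line 2: kssdm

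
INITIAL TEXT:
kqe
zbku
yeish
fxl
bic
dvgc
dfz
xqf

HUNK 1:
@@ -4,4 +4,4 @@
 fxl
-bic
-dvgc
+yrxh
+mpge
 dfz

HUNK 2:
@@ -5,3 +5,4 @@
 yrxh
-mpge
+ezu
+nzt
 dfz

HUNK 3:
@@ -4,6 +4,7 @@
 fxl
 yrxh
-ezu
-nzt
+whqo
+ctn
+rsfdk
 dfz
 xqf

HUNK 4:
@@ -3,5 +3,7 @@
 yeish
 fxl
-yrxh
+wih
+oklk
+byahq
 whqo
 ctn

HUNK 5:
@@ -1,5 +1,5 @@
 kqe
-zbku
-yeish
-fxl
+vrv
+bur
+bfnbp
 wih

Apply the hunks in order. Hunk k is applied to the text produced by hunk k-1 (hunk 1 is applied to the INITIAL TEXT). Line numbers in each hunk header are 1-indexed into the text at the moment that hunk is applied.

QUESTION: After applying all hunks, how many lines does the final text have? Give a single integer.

Hunk 1: at line 4 remove [bic,dvgc] add [yrxh,mpge] -> 8 lines: kqe zbku yeish fxl yrxh mpge dfz xqf
Hunk 2: at line 5 remove [mpge] add [ezu,nzt] -> 9 lines: kqe zbku yeish fxl yrxh ezu nzt dfz xqf
Hunk 3: at line 4 remove [ezu,nzt] add [whqo,ctn,rsfdk] -> 10 lines: kqe zbku yeish fxl yrxh whqo ctn rsfdk dfz xqf
Hunk 4: at line 3 remove [yrxh] add [wih,oklk,byahq] -> 12 lines: kqe zbku yeish fxl wih oklk byahq whqo ctn rsfdk dfz xqf
Hunk 5: at line 1 remove [zbku,yeish,fxl] add [vrv,bur,bfnbp] -> 12 lines: kqe vrv bur bfnbp wih oklk byahq whqo ctn rsfdk dfz xqf
Final line count: 12

Answer: 12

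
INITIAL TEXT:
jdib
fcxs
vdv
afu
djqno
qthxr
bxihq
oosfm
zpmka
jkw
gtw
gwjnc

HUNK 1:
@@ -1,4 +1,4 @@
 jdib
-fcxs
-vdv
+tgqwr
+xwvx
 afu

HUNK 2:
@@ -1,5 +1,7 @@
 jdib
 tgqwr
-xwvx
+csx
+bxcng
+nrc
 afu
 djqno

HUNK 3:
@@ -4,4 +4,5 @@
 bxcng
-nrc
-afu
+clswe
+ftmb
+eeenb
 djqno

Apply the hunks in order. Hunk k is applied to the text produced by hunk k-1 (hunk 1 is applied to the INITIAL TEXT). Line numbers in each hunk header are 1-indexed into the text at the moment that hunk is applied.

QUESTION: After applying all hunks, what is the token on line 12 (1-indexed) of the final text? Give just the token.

Hunk 1: at line 1 remove [fcxs,vdv] add [tgqwr,xwvx] -> 12 lines: jdib tgqwr xwvx afu djqno qthxr bxihq oosfm zpmka jkw gtw gwjnc
Hunk 2: at line 1 remove [xwvx] add [csx,bxcng,nrc] -> 14 lines: jdib tgqwr csx bxcng nrc afu djqno qthxr bxihq oosfm zpmka jkw gtw gwjnc
Hunk 3: at line 4 remove [nrc,afu] add [clswe,ftmb,eeenb] -> 15 lines: jdib tgqwr csx bxcng clswe ftmb eeenb djqno qthxr bxihq oosfm zpmka jkw gtw gwjnc
Final line 12: zpmka

Answer: zpmka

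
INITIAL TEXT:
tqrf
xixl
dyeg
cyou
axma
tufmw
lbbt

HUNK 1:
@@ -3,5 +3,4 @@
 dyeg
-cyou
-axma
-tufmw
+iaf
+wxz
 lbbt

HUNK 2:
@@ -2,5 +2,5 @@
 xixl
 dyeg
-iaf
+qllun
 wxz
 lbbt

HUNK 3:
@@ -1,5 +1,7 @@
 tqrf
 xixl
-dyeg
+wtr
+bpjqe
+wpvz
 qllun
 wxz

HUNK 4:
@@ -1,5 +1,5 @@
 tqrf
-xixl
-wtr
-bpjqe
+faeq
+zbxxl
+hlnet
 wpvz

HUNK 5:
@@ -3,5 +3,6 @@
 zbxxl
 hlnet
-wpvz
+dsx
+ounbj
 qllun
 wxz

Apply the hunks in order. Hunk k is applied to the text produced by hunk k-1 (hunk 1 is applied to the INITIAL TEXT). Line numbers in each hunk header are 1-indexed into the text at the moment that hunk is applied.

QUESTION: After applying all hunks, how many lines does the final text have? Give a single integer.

Hunk 1: at line 3 remove [cyou,axma,tufmw] add [iaf,wxz] -> 6 lines: tqrf xixl dyeg iaf wxz lbbt
Hunk 2: at line 2 remove [iaf] add [qllun] -> 6 lines: tqrf xixl dyeg qllun wxz lbbt
Hunk 3: at line 1 remove [dyeg] add [wtr,bpjqe,wpvz] -> 8 lines: tqrf xixl wtr bpjqe wpvz qllun wxz lbbt
Hunk 4: at line 1 remove [xixl,wtr,bpjqe] add [faeq,zbxxl,hlnet] -> 8 lines: tqrf faeq zbxxl hlnet wpvz qllun wxz lbbt
Hunk 5: at line 3 remove [wpvz] add [dsx,ounbj] -> 9 lines: tqrf faeq zbxxl hlnet dsx ounbj qllun wxz lbbt
Final line count: 9

Answer: 9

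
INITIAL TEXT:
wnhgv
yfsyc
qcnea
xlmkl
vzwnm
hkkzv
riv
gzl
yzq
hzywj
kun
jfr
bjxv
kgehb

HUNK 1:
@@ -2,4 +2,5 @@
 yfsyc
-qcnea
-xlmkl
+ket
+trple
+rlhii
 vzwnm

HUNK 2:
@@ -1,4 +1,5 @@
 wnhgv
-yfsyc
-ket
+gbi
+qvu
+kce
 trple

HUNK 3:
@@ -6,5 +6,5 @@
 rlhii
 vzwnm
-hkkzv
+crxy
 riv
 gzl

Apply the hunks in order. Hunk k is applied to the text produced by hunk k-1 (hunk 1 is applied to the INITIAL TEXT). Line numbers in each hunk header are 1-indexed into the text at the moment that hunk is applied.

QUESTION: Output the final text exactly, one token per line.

Answer: wnhgv
gbi
qvu
kce
trple
rlhii
vzwnm
crxy
riv
gzl
yzq
hzywj
kun
jfr
bjxv
kgehb

Derivation:
Hunk 1: at line 2 remove [qcnea,xlmkl] add [ket,trple,rlhii] -> 15 lines: wnhgv yfsyc ket trple rlhii vzwnm hkkzv riv gzl yzq hzywj kun jfr bjxv kgehb
Hunk 2: at line 1 remove [yfsyc,ket] add [gbi,qvu,kce] -> 16 lines: wnhgv gbi qvu kce trple rlhii vzwnm hkkzv riv gzl yzq hzywj kun jfr bjxv kgehb
Hunk 3: at line 6 remove [hkkzv] add [crxy] -> 16 lines: wnhgv gbi qvu kce trple rlhii vzwnm crxy riv gzl yzq hzywj kun jfr bjxv kgehb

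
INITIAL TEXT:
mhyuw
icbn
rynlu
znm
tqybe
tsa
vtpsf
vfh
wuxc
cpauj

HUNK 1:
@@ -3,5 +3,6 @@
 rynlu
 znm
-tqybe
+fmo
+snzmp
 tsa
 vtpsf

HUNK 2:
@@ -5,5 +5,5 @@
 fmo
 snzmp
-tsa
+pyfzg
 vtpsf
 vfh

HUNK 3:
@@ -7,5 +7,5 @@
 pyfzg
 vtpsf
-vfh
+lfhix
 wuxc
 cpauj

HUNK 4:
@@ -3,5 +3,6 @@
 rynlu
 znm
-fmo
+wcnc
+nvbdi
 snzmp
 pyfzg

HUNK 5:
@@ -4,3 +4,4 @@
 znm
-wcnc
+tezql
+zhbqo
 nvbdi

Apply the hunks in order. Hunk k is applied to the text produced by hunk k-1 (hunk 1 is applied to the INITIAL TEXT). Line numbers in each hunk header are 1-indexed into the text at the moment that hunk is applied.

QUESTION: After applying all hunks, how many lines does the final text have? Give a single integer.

Hunk 1: at line 3 remove [tqybe] add [fmo,snzmp] -> 11 lines: mhyuw icbn rynlu znm fmo snzmp tsa vtpsf vfh wuxc cpauj
Hunk 2: at line 5 remove [tsa] add [pyfzg] -> 11 lines: mhyuw icbn rynlu znm fmo snzmp pyfzg vtpsf vfh wuxc cpauj
Hunk 3: at line 7 remove [vfh] add [lfhix] -> 11 lines: mhyuw icbn rynlu znm fmo snzmp pyfzg vtpsf lfhix wuxc cpauj
Hunk 4: at line 3 remove [fmo] add [wcnc,nvbdi] -> 12 lines: mhyuw icbn rynlu znm wcnc nvbdi snzmp pyfzg vtpsf lfhix wuxc cpauj
Hunk 5: at line 4 remove [wcnc] add [tezql,zhbqo] -> 13 lines: mhyuw icbn rynlu znm tezql zhbqo nvbdi snzmp pyfzg vtpsf lfhix wuxc cpauj
Final line count: 13

Answer: 13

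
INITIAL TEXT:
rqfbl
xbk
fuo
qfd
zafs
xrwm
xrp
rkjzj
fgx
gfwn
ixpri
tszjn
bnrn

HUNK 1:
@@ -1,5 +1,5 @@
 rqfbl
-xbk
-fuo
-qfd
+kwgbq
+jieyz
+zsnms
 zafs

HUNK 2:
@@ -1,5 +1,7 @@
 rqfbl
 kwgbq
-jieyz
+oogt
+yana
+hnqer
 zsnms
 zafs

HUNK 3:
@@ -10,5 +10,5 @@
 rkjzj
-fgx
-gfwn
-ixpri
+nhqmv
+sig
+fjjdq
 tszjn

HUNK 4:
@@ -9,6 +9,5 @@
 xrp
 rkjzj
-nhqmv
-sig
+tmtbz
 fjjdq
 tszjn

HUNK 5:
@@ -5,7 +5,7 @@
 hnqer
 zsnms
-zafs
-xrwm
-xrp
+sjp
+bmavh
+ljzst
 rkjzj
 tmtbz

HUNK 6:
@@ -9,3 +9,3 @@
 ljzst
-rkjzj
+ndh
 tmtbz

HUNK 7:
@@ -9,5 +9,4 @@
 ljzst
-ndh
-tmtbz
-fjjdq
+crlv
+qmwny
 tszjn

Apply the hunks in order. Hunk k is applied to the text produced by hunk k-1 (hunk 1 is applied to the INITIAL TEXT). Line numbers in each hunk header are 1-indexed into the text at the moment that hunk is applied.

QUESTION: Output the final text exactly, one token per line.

Hunk 1: at line 1 remove [xbk,fuo,qfd] add [kwgbq,jieyz,zsnms] -> 13 lines: rqfbl kwgbq jieyz zsnms zafs xrwm xrp rkjzj fgx gfwn ixpri tszjn bnrn
Hunk 2: at line 1 remove [jieyz] add [oogt,yana,hnqer] -> 15 lines: rqfbl kwgbq oogt yana hnqer zsnms zafs xrwm xrp rkjzj fgx gfwn ixpri tszjn bnrn
Hunk 3: at line 10 remove [fgx,gfwn,ixpri] add [nhqmv,sig,fjjdq] -> 15 lines: rqfbl kwgbq oogt yana hnqer zsnms zafs xrwm xrp rkjzj nhqmv sig fjjdq tszjn bnrn
Hunk 4: at line 9 remove [nhqmv,sig] add [tmtbz] -> 14 lines: rqfbl kwgbq oogt yana hnqer zsnms zafs xrwm xrp rkjzj tmtbz fjjdq tszjn bnrn
Hunk 5: at line 5 remove [zafs,xrwm,xrp] add [sjp,bmavh,ljzst] -> 14 lines: rqfbl kwgbq oogt yana hnqer zsnms sjp bmavh ljzst rkjzj tmtbz fjjdq tszjn bnrn
Hunk 6: at line 9 remove [rkjzj] add [ndh] -> 14 lines: rqfbl kwgbq oogt yana hnqer zsnms sjp bmavh ljzst ndh tmtbz fjjdq tszjn bnrn
Hunk 7: at line 9 remove [ndh,tmtbz,fjjdq] add [crlv,qmwny] -> 13 lines: rqfbl kwgbq oogt yana hnqer zsnms sjp bmavh ljzst crlv qmwny tszjn bnrn

Answer: rqfbl
kwgbq
oogt
yana
hnqer
zsnms
sjp
bmavh
ljzst
crlv
qmwny
tszjn
bnrn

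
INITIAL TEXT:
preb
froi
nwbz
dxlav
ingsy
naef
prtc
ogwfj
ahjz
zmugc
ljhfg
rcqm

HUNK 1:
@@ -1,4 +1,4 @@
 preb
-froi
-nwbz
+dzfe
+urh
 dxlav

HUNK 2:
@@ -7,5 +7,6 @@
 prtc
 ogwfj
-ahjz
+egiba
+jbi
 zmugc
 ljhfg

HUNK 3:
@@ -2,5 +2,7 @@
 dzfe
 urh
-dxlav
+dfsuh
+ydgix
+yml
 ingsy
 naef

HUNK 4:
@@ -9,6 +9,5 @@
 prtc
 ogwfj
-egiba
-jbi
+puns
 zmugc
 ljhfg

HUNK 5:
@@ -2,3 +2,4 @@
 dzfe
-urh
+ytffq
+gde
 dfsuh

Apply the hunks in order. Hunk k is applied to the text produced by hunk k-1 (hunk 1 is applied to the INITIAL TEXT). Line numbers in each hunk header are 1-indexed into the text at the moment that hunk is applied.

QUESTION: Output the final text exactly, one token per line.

Answer: preb
dzfe
ytffq
gde
dfsuh
ydgix
yml
ingsy
naef
prtc
ogwfj
puns
zmugc
ljhfg
rcqm

Derivation:
Hunk 1: at line 1 remove [froi,nwbz] add [dzfe,urh] -> 12 lines: preb dzfe urh dxlav ingsy naef prtc ogwfj ahjz zmugc ljhfg rcqm
Hunk 2: at line 7 remove [ahjz] add [egiba,jbi] -> 13 lines: preb dzfe urh dxlav ingsy naef prtc ogwfj egiba jbi zmugc ljhfg rcqm
Hunk 3: at line 2 remove [dxlav] add [dfsuh,ydgix,yml] -> 15 lines: preb dzfe urh dfsuh ydgix yml ingsy naef prtc ogwfj egiba jbi zmugc ljhfg rcqm
Hunk 4: at line 9 remove [egiba,jbi] add [puns] -> 14 lines: preb dzfe urh dfsuh ydgix yml ingsy naef prtc ogwfj puns zmugc ljhfg rcqm
Hunk 5: at line 2 remove [urh] add [ytffq,gde] -> 15 lines: preb dzfe ytffq gde dfsuh ydgix yml ingsy naef prtc ogwfj puns zmugc ljhfg rcqm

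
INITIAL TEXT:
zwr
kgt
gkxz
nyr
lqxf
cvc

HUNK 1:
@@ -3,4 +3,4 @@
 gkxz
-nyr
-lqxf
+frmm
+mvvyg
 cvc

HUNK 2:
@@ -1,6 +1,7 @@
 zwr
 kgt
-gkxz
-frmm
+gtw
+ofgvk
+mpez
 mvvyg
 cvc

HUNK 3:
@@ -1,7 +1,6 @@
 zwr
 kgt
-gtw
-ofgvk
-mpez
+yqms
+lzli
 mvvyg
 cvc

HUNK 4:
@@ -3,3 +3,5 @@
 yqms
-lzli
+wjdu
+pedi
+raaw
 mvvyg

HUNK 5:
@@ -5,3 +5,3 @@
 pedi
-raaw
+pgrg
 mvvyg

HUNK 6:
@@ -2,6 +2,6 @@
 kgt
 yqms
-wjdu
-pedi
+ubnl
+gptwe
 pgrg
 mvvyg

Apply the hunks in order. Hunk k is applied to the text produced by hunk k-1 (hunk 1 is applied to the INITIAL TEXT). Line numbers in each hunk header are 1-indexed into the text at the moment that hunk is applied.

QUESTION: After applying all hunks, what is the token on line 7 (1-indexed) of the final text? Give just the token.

Answer: mvvyg

Derivation:
Hunk 1: at line 3 remove [nyr,lqxf] add [frmm,mvvyg] -> 6 lines: zwr kgt gkxz frmm mvvyg cvc
Hunk 2: at line 1 remove [gkxz,frmm] add [gtw,ofgvk,mpez] -> 7 lines: zwr kgt gtw ofgvk mpez mvvyg cvc
Hunk 3: at line 1 remove [gtw,ofgvk,mpez] add [yqms,lzli] -> 6 lines: zwr kgt yqms lzli mvvyg cvc
Hunk 4: at line 3 remove [lzli] add [wjdu,pedi,raaw] -> 8 lines: zwr kgt yqms wjdu pedi raaw mvvyg cvc
Hunk 5: at line 5 remove [raaw] add [pgrg] -> 8 lines: zwr kgt yqms wjdu pedi pgrg mvvyg cvc
Hunk 6: at line 2 remove [wjdu,pedi] add [ubnl,gptwe] -> 8 lines: zwr kgt yqms ubnl gptwe pgrg mvvyg cvc
Final line 7: mvvyg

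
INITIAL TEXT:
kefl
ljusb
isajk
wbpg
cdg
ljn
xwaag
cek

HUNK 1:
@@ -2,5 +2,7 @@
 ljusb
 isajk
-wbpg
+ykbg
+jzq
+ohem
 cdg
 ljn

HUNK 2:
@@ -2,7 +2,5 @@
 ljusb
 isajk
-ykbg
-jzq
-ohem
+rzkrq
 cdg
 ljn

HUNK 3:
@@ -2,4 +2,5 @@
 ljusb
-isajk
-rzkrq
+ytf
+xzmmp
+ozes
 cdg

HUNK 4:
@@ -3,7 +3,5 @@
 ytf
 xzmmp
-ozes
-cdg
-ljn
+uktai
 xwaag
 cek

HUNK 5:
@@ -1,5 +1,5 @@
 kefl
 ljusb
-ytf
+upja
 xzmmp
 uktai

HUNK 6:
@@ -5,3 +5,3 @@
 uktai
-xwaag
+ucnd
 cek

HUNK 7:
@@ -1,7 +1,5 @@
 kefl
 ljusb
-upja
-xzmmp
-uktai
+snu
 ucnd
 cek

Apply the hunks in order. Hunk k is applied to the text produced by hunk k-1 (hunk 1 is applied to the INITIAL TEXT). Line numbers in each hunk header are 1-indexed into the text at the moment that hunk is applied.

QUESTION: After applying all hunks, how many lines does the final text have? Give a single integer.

Answer: 5

Derivation:
Hunk 1: at line 2 remove [wbpg] add [ykbg,jzq,ohem] -> 10 lines: kefl ljusb isajk ykbg jzq ohem cdg ljn xwaag cek
Hunk 2: at line 2 remove [ykbg,jzq,ohem] add [rzkrq] -> 8 lines: kefl ljusb isajk rzkrq cdg ljn xwaag cek
Hunk 3: at line 2 remove [isajk,rzkrq] add [ytf,xzmmp,ozes] -> 9 lines: kefl ljusb ytf xzmmp ozes cdg ljn xwaag cek
Hunk 4: at line 3 remove [ozes,cdg,ljn] add [uktai] -> 7 lines: kefl ljusb ytf xzmmp uktai xwaag cek
Hunk 5: at line 1 remove [ytf] add [upja] -> 7 lines: kefl ljusb upja xzmmp uktai xwaag cek
Hunk 6: at line 5 remove [xwaag] add [ucnd] -> 7 lines: kefl ljusb upja xzmmp uktai ucnd cek
Hunk 7: at line 1 remove [upja,xzmmp,uktai] add [snu] -> 5 lines: kefl ljusb snu ucnd cek
Final line count: 5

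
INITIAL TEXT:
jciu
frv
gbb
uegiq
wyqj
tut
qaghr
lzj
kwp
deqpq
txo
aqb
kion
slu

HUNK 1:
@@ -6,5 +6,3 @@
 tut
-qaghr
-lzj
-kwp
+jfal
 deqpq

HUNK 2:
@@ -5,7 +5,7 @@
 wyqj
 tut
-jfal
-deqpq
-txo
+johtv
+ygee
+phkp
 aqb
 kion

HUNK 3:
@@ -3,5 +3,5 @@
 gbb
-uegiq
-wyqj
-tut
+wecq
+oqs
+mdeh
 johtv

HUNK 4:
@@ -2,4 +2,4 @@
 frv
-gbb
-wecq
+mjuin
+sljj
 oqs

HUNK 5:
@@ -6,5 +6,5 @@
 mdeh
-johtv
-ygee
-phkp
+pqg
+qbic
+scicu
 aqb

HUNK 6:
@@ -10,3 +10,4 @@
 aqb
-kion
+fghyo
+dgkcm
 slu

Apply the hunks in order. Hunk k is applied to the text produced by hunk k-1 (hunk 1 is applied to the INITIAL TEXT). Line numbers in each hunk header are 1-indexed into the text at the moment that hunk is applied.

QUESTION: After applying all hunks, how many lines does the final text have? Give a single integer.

Hunk 1: at line 6 remove [qaghr,lzj,kwp] add [jfal] -> 12 lines: jciu frv gbb uegiq wyqj tut jfal deqpq txo aqb kion slu
Hunk 2: at line 5 remove [jfal,deqpq,txo] add [johtv,ygee,phkp] -> 12 lines: jciu frv gbb uegiq wyqj tut johtv ygee phkp aqb kion slu
Hunk 3: at line 3 remove [uegiq,wyqj,tut] add [wecq,oqs,mdeh] -> 12 lines: jciu frv gbb wecq oqs mdeh johtv ygee phkp aqb kion slu
Hunk 4: at line 2 remove [gbb,wecq] add [mjuin,sljj] -> 12 lines: jciu frv mjuin sljj oqs mdeh johtv ygee phkp aqb kion slu
Hunk 5: at line 6 remove [johtv,ygee,phkp] add [pqg,qbic,scicu] -> 12 lines: jciu frv mjuin sljj oqs mdeh pqg qbic scicu aqb kion slu
Hunk 6: at line 10 remove [kion] add [fghyo,dgkcm] -> 13 lines: jciu frv mjuin sljj oqs mdeh pqg qbic scicu aqb fghyo dgkcm slu
Final line count: 13

Answer: 13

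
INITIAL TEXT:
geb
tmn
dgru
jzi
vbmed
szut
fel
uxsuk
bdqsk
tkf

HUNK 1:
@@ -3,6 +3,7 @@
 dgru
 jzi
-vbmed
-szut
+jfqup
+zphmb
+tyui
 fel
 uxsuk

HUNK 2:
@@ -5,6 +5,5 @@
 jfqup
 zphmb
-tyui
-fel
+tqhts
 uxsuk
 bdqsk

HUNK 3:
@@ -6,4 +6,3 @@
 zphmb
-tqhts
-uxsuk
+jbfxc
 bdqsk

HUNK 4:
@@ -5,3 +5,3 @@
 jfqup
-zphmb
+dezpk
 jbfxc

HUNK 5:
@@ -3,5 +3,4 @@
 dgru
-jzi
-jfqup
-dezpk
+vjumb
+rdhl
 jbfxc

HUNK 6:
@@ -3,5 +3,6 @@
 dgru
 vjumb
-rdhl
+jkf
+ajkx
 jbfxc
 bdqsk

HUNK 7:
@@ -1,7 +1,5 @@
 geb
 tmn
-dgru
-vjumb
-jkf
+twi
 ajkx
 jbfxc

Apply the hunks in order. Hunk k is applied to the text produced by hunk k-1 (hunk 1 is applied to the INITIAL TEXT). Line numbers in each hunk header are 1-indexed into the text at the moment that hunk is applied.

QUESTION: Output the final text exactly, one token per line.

Answer: geb
tmn
twi
ajkx
jbfxc
bdqsk
tkf

Derivation:
Hunk 1: at line 3 remove [vbmed,szut] add [jfqup,zphmb,tyui] -> 11 lines: geb tmn dgru jzi jfqup zphmb tyui fel uxsuk bdqsk tkf
Hunk 2: at line 5 remove [tyui,fel] add [tqhts] -> 10 lines: geb tmn dgru jzi jfqup zphmb tqhts uxsuk bdqsk tkf
Hunk 3: at line 6 remove [tqhts,uxsuk] add [jbfxc] -> 9 lines: geb tmn dgru jzi jfqup zphmb jbfxc bdqsk tkf
Hunk 4: at line 5 remove [zphmb] add [dezpk] -> 9 lines: geb tmn dgru jzi jfqup dezpk jbfxc bdqsk tkf
Hunk 5: at line 3 remove [jzi,jfqup,dezpk] add [vjumb,rdhl] -> 8 lines: geb tmn dgru vjumb rdhl jbfxc bdqsk tkf
Hunk 6: at line 3 remove [rdhl] add [jkf,ajkx] -> 9 lines: geb tmn dgru vjumb jkf ajkx jbfxc bdqsk tkf
Hunk 7: at line 1 remove [dgru,vjumb,jkf] add [twi] -> 7 lines: geb tmn twi ajkx jbfxc bdqsk tkf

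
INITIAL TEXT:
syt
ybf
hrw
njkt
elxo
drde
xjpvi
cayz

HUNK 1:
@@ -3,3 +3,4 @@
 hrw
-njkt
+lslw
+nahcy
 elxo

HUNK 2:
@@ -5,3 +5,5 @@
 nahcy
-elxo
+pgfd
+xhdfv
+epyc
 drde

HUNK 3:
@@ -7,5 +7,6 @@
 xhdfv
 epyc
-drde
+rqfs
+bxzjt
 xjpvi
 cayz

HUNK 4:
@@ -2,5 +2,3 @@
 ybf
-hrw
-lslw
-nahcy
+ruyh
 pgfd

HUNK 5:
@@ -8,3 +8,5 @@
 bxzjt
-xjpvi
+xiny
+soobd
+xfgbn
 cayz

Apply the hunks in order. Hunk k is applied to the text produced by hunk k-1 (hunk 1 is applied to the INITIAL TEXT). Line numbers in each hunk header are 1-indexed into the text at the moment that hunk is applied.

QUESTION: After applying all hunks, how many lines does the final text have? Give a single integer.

Answer: 12

Derivation:
Hunk 1: at line 3 remove [njkt] add [lslw,nahcy] -> 9 lines: syt ybf hrw lslw nahcy elxo drde xjpvi cayz
Hunk 2: at line 5 remove [elxo] add [pgfd,xhdfv,epyc] -> 11 lines: syt ybf hrw lslw nahcy pgfd xhdfv epyc drde xjpvi cayz
Hunk 3: at line 7 remove [drde] add [rqfs,bxzjt] -> 12 lines: syt ybf hrw lslw nahcy pgfd xhdfv epyc rqfs bxzjt xjpvi cayz
Hunk 4: at line 2 remove [hrw,lslw,nahcy] add [ruyh] -> 10 lines: syt ybf ruyh pgfd xhdfv epyc rqfs bxzjt xjpvi cayz
Hunk 5: at line 8 remove [xjpvi] add [xiny,soobd,xfgbn] -> 12 lines: syt ybf ruyh pgfd xhdfv epyc rqfs bxzjt xiny soobd xfgbn cayz
Final line count: 12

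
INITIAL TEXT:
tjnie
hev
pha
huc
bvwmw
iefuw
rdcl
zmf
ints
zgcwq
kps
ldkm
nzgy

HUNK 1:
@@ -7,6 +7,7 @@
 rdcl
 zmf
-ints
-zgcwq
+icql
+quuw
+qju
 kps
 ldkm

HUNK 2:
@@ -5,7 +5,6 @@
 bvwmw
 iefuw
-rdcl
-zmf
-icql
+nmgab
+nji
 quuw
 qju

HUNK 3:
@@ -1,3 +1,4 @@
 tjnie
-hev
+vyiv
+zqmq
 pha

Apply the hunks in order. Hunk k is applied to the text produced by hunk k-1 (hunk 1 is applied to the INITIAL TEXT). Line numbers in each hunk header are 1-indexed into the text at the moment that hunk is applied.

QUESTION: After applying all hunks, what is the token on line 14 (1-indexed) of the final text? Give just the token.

Answer: nzgy

Derivation:
Hunk 1: at line 7 remove [ints,zgcwq] add [icql,quuw,qju] -> 14 lines: tjnie hev pha huc bvwmw iefuw rdcl zmf icql quuw qju kps ldkm nzgy
Hunk 2: at line 5 remove [rdcl,zmf,icql] add [nmgab,nji] -> 13 lines: tjnie hev pha huc bvwmw iefuw nmgab nji quuw qju kps ldkm nzgy
Hunk 3: at line 1 remove [hev] add [vyiv,zqmq] -> 14 lines: tjnie vyiv zqmq pha huc bvwmw iefuw nmgab nji quuw qju kps ldkm nzgy
Final line 14: nzgy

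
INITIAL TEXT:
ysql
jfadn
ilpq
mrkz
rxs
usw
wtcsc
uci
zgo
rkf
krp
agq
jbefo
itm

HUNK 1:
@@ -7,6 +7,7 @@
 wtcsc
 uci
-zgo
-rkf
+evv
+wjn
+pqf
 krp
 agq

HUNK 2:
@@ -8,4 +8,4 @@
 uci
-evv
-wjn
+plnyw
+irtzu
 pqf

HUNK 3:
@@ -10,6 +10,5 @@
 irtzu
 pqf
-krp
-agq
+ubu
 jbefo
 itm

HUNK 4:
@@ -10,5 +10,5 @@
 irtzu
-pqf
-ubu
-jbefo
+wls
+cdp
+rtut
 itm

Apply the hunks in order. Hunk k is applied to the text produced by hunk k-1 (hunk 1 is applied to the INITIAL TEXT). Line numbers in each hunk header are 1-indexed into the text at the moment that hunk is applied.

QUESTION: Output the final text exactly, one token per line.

Answer: ysql
jfadn
ilpq
mrkz
rxs
usw
wtcsc
uci
plnyw
irtzu
wls
cdp
rtut
itm

Derivation:
Hunk 1: at line 7 remove [zgo,rkf] add [evv,wjn,pqf] -> 15 lines: ysql jfadn ilpq mrkz rxs usw wtcsc uci evv wjn pqf krp agq jbefo itm
Hunk 2: at line 8 remove [evv,wjn] add [plnyw,irtzu] -> 15 lines: ysql jfadn ilpq mrkz rxs usw wtcsc uci plnyw irtzu pqf krp agq jbefo itm
Hunk 3: at line 10 remove [krp,agq] add [ubu] -> 14 lines: ysql jfadn ilpq mrkz rxs usw wtcsc uci plnyw irtzu pqf ubu jbefo itm
Hunk 4: at line 10 remove [pqf,ubu,jbefo] add [wls,cdp,rtut] -> 14 lines: ysql jfadn ilpq mrkz rxs usw wtcsc uci plnyw irtzu wls cdp rtut itm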